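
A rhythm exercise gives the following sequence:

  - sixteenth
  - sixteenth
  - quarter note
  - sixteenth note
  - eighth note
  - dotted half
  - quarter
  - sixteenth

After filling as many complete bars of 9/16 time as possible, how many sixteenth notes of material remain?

One bar of 9/16 = 9 sixteenth notes.
Express everything in sixteenth notes: sixteenth = 1; sixteenth = 1; quarter note = 4; sixteenth note = 1; eighth note = 2; dotted half = 12; quarter = 4; sixteenth = 1.
Altogether 1 + 1 + 4 + 1 + 2 + 12 + 4 + 1 = 26.
26 ÷ 9 = 2 complete bars with 8 sixteenth notes remaining.

8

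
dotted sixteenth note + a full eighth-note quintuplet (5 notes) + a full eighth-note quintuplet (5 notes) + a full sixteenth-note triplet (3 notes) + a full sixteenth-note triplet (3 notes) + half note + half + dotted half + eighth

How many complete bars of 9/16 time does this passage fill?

One bar of 9/16 = 18 thirty-second notes.
Express everything in thirty-second notes: dotted sixteenth note = 3; a full eighth-note quintuplet (5 notes) (five quintuplet eighths span one half) = 16; a full eighth-note quintuplet (5 notes) (five quintuplet eighths span one half) = 16; a full sixteenth-note triplet (3 notes) (three triplet sixteenths span one eighth) = 4; a full sixteenth-note triplet (3 notes) (three triplet sixteenths span one eighth) = 4; half note = 16; half = 16; dotted half = 24; eighth = 4.
Total: 3 + 16 + 16 + 4 + 4 + 16 + 16 + 24 + 4 = 103.
103 ÷ 18 = 5 complete bars with 13 left over.

5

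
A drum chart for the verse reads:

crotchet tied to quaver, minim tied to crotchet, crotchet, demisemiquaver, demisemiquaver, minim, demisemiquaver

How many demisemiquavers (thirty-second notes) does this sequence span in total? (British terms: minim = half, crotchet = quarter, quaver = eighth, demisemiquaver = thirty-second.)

Express everything in thirty-second notes: crotchet tied to quaver (crotchet + quaver) = 12; minim tied to crotchet (minim + crotchet) = 24; crotchet = 8; demisemiquaver = 1; demisemiquaver = 1; minim = 16; demisemiquaver = 1.
Sum: 12 + 24 + 8 + 1 + 1 + 16 + 1 = 63 thirty-second notes.

63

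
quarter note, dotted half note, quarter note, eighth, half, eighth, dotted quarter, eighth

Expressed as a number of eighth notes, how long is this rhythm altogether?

Convert each value to eighth notes: quarter note = 2; dotted half note = 6; quarter note = 2; eighth = 1; half = 4; eighth = 1; dotted quarter = 3; eighth = 1.
Total: 2 + 6 + 2 + 1 + 4 + 1 + 3 + 1 = 20 eighth notes.

20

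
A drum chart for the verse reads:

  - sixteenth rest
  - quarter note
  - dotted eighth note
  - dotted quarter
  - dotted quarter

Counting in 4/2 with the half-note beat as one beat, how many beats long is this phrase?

2.5

One half-note beat = 8 sixteenth notes.
Convert each value to sixteenth notes: sixteenth rest = 1; quarter note = 4; dotted eighth note = 3; dotted quarter = 6; dotted quarter = 6.
Sum: 1 + 4 + 3 + 6 + 6 = 20.
20 ÷ 8 = 2.5 beats.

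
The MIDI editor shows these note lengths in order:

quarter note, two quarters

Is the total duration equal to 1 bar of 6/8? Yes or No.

One bar of 6/8 = 3 quarter notes.
In quarter notes: quarter note = 1; quarter = 1; quarter = 1.
Sum: 1 + 1 + 1 = 3.
3 equals 3, so the answer is Yes.

Yes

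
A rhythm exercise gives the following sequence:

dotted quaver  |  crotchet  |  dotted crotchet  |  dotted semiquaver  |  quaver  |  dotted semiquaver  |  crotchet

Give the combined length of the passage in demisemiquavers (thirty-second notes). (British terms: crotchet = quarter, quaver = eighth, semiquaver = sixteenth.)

Express everything in thirty-second notes: dotted quaver = 6; crotchet = 8; dotted crotchet = 12; dotted semiquaver = 3; quaver = 4; dotted semiquaver = 3; crotchet = 8.
Adding: 6 + 8 + 12 + 3 + 4 + 3 + 8 = 44 thirty-second notes.

44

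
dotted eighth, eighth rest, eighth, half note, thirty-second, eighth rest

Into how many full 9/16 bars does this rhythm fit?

1

One bar of 9/16 = 18 thirty-second notes.
Express everything in thirty-second notes: dotted eighth = 6; eighth rest = 4; eighth = 4; half note = 16; thirty-second = 1; eighth rest = 4.
Sum: 6 + 4 + 4 + 16 + 1 + 4 = 35.
35 ÷ 18 = 1 complete bar with 17 left over.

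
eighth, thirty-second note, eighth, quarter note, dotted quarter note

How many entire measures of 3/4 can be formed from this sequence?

One bar of 3/4 = 24 thirty-second notes.
In thirty-second notes: eighth = 4; thirty-second note = 1; eighth = 4; quarter note = 8; dotted quarter note = 12.
Altogether 4 + 1 + 4 + 8 + 12 = 29.
29 ÷ 24 = 1 complete bar with 5 left over.

1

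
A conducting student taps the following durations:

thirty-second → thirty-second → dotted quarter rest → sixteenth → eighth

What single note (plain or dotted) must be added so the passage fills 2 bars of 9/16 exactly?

half note

2 bars of 9/16 = 36 thirty-second notes.
In thirty-second notes: thirty-second = 1; thirty-second = 1; dotted quarter rest = 12; sixteenth = 2; eighth = 4.
Altogether 1 + 1 + 12 + 2 + 4 = 20.
Remaining: 36 − 20 = 16 thirty-second notes, which is a half note.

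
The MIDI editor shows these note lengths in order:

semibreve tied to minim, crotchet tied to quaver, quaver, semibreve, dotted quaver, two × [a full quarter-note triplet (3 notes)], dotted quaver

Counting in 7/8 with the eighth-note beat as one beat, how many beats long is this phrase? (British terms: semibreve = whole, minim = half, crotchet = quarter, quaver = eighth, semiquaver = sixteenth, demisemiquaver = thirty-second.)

35

One eighth-note beat = 2 sixteenth notes.
Express everything in sixteenth notes: semibreve tied to minim (semibreve + minim) = 24; crotchet tied to quaver (crotchet + quaver) = 6; quaver = 2; semibreve = 16; dotted quaver = 3; a full quarter-note triplet (3 notes) (three triplet quarters span one half) = 8; a full quarter-note triplet (3 notes) (three triplet quarters span one half) = 8; dotted quaver = 3.
Adding: 24 + 6 + 2 + 16 + 3 + 8 + 8 + 3 = 70.
70 ÷ 2 = 35 beats.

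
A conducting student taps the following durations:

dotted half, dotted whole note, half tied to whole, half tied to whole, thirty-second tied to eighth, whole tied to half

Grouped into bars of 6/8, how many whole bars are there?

9

One bar of 6/8 = 24 thirty-second notes.
Convert each value to thirty-second notes: dotted half = 24; dotted whole note = 48; half tied to whole (half + whole) = 48; half tied to whole (half + whole) = 48; thirty-second tied to eighth (thirty-second + eighth) = 5; whole tied to half (whole + half) = 48.
Total: 24 + 48 + 48 + 48 + 5 + 48 = 221.
221 ÷ 24 = 9 complete bars with 5 left over.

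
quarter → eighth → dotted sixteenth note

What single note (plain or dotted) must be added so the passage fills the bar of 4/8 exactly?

The bar of 4/8 = 16 thirty-second notes.
Convert each value to thirty-second notes: quarter = 8; eighth = 4; dotted sixteenth note = 3.
Adding: 8 + 4 + 3 = 15.
Remaining: 16 − 15 = 1 thirty-second note, which is a thirty-second note.

thirty-second note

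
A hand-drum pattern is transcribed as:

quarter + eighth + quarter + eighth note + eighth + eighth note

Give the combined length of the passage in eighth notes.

8

Each duration in eighth notes: quarter = 2; eighth = 1; quarter = 2; eighth note = 1; eighth = 1; eighth note = 1.
Sum: 2 + 1 + 2 + 1 + 1 + 1 = 8 eighth notes.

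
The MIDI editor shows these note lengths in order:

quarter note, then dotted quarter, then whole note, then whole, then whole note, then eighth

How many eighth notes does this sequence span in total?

30

In eighth notes: quarter note = 2; dotted quarter = 3; whole note = 8; whole = 8; whole note = 8; eighth = 1.
Total: 2 + 3 + 8 + 8 + 8 + 1 = 30 eighth notes.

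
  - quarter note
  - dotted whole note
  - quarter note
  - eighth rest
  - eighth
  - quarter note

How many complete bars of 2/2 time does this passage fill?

2

One bar of 2/2 = 8 eighth notes.
Each duration in eighth notes: quarter note = 2; dotted whole note = 12; quarter note = 2; eighth rest = 1; eighth = 1; quarter note = 2.
Altogether 2 + 12 + 2 + 1 + 1 + 2 = 20.
20 ÷ 8 = 2 complete bars with 4 left over.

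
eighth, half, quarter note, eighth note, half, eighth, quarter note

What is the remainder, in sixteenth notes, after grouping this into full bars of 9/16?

3

One bar of 9/16 = 9 sixteenth notes.
Express everything in sixteenth notes: eighth = 2; half = 8; quarter note = 4; eighth note = 2; half = 8; eighth = 2; quarter note = 4.
Adding: 2 + 8 + 4 + 2 + 8 + 2 + 4 = 30.
30 ÷ 9 = 3 complete bars with 3 sixteenth notes remaining.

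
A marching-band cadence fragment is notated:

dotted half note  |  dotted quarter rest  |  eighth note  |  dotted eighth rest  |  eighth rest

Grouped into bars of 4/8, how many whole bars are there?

3

One bar of 4/8 = 8 sixteenth notes.
Each duration in sixteenth notes: dotted half note = 12; dotted quarter rest = 6; eighth note = 2; dotted eighth rest = 3; eighth rest = 2.
Sum: 12 + 6 + 2 + 3 + 2 = 25.
25 ÷ 8 = 3 complete bars with 1 left over.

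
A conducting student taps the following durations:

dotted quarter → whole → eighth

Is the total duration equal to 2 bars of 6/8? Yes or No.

One bar of 6/8 = 6 eighth notes, so 2 bars = 12.
Each duration in eighth notes: dotted quarter = 3; whole = 8; eighth = 1.
Adding: 3 + 8 + 1 = 12.
12 equals 12, so the answer is Yes.

Yes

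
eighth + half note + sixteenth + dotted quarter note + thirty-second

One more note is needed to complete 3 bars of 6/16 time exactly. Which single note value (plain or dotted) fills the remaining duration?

thirty-second note

3 bars of 6/16 = 36 thirty-second notes.
Working in thirty-second notes: eighth = 4; half note = 16; sixteenth = 2; dotted quarter note = 12; thirty-second = 1.
Altogether 4 + 16 + 2 + 12 + 1 = 35.
Remaining: 36 − 35 = 1 thirty-second note, which is a thirty-second note.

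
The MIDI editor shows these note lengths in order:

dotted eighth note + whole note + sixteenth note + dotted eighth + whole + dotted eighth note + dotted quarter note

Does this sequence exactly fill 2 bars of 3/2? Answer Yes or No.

Yes

One bar of 3/2 = 24 sixteenth notes, so 2 bars = 48.
Convert each value to sixteenth notes: dotted eighth note = 3; whole note = 16; sixteenth note = 1; dotted eighth = 3; whole = 16; dotted eighth note = 3; dotted quarter note = 6.
Total: 3 + 16 + 1 + 3 + 16 + 3 + 6 = 48.
48 equals 48, so the answer is Yes.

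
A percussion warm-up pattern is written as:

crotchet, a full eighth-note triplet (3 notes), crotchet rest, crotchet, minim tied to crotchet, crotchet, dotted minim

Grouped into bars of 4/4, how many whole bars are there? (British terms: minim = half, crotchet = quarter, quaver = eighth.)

One bar of 4/4 = 4 quarter notes.
Express everything in quarter notes: crotchet = 1; a full eighth-note triplet (3 notes) (three triplet eighths span one quarter) = 1; crotchet rest = 1; crotchet = 1; minim tied to crotchet (minim + crotchet) = 3; crotchet = 1; dotted minim = 3.
Sum: 1 + 1 + 1 + 1 + 3 + 1 + 3 = 11.
11 ÷ 4 = 2 complete bars with 3 left over.

2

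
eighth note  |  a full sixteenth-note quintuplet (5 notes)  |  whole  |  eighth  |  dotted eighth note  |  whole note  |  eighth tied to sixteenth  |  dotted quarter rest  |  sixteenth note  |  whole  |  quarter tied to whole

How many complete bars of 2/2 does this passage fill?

5

One bar of 2/2 = 16 sixteenth notes.
Each duration in sixteenth notes: eighth note = 2; a full sixteenth-note quintuplet (5 notes) (five quintuplet sixteenths span one quarter) = 4; whole = 16; eighth = 2; dotted eighth note = 3; whole note = 16; eighth tied to sixteenth (eighth + sixteenth) = 3; dotted quarter rest = 6; sixteenth note = 1; whole = 16; quarter tied to whole (quarter + whole) = 20.
Sum: 2 + 4 + 16 + 2 + 3 + 16 + 3 + 6 + 1 + 16 + 20 = 89.
89 ÷ 16 = 5 complete bars with 9 left over.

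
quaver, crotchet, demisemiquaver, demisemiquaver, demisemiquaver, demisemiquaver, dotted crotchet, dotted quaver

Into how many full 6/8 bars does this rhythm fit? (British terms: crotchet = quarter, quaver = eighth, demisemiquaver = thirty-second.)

1

One bar of 6/8 = 24 thirty-second notes.
Working in thirty-second notes: quaver = 4; crotchet = 8; demisemiquaver = 1; demisemiquaver = 1; demisemiquaver = 1; demisemiquaver = 1; dotted crotchet = 12; dotted quaver = 6.
Sum: 4 + 8 + 1 + 1 + 1 + 1 + 12 + 6 = 34.
34 ÷ 24 = 1 complete bar with 10 left over.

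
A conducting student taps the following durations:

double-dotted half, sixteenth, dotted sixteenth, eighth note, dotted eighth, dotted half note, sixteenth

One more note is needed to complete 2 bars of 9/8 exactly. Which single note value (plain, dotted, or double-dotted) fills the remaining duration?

2 bars of 9/8 = 72 thirty-second notes.
Express everything in thirty-second notes: double-dotted half = 28; sixteenth = 2; dotted sixteenth = 3; eighth note = 4; dotted eighth = 6; dotted half note = 24; sixteenth = 2.
Altogether 28 + 2 + 3 + 4 + 6 + 24 + 2 = 69.
Remaining: 72 − 69 = 3 thirty-second notes, which is a dotted sixteenth note.

dotted sixteenth note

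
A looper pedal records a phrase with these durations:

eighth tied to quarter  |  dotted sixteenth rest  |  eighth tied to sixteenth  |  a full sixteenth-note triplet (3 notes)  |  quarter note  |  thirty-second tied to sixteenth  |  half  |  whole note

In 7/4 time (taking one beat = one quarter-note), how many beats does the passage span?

One quarter-note beat = 8 thirty-second notes.
Convert each value to thirty-second notes: eighth tied to quarter (eighth + quarter) = 12; dotted sixteenth rest = 3; eighth tied to sixteenth (eighth + sixteenth) = 6; a full sixteenth-note triplet (3 notes) (three triplet sixteenths span one eighth) = 4; quarter note = 8; thirty-second tied to sixteenth (thirty-second + sixteenth) = 3; half = 16; whole note = 32.
Sum: 12 + 3 + 6 + 4 + 8 + 3 + 16 + 32 = 84.
84 ÷ 8 = 10.5 beats.

10.5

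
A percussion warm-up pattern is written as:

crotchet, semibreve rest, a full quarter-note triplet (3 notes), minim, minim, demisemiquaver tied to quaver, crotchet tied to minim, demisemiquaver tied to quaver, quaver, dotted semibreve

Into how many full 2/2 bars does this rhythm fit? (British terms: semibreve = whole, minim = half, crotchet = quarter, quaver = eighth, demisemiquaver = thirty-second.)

5

One bar of 2/2 = 32 thirty-second notes.
Express everything in thirty-second notes: crotchet = 8; semibreve rest = 32; a full quarter-note triplet (3 notes) (three triplet quarters span one half) = 16; minim = 16; minim = 16; demisemiquaver tied to quaver (demisemiquaver + quaver) = 5; crotchet tied to minim (crotchet + minim) = 24; demisemiquaver tied to quaver (demisemiquaver + quaver) = 5; quaver = 4; dotted semibreve = 48.
Adding: 8 + 32 + 16 + 16 + 16 + 5 + 24 + 5 + 4 + 48 = 174.
174 ÷ 32 = 5 complete bars with 14 left over.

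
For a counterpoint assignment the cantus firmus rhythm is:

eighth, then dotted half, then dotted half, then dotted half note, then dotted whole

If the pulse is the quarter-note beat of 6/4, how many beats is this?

15.5

One quarter-note beat = 2 eighth notes.
In eighth notes: eighth = 1; dotted half = 6; dotted half = 6; dotted half note = 6; dotted whole = 12.
Sum: 1 + 6 + 6 + 6 + 12 = 31.
31 ÷ 2 = 15.5 beats.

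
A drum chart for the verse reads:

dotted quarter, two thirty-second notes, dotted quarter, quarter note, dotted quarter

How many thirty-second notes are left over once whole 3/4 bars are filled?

One bar of 3/4 = 24 thirty-second notes.
In thirty-second notes: dotted quarter = 12; thirty-second note = 1; thirty-second note = 1; dotted quarter = 12; quarter note = 8; dotted quarter = 12.
Altogether 12 + 1 + 1 + 12 + 8 + 12 = 46.
46 ÷ 24 = 1 complete bar with 22 thirty-second notes remaining.

22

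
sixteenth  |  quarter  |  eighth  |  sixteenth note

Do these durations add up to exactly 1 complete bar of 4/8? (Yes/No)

Yes

One bar of 4/8 = 8 sixteenth notes.
In sixteenth notes: sixteenth = 1; quarter = 4; eighth = 2; sixteenth note = 1.
Sum: 1 + 4 + 2 + 1 = 8.
8 equals 8, so the answer is Yes.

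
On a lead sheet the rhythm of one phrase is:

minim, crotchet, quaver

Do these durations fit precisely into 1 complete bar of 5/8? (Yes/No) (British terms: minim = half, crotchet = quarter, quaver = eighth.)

One bar of 5/8 = 5 eighth notes.
Each duration in eighth notes: minim = 4; crotchet = 2; quaver = 1.
Total: 4 + 2 + 1 = 7.
7 exceeds 5, so the answer is No.

No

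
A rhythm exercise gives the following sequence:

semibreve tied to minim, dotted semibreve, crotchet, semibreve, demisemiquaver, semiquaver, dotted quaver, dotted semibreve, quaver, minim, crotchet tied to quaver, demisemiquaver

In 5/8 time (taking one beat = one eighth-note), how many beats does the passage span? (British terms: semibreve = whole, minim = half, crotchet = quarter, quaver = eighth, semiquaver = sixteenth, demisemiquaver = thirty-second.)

One eighth-note beat = 4 thirty-second notes.
Convert each value to thirty-second notes: semibreve tied to minim (semibreve + minim) = 48; dotted semibreve = 48; crotchet = 8; semibreve = 32; demisemiquaver = 1; semiquaver = 2; dotted quaver = 6; dotted semibreve = 48; quaver = 4; minim = 16; crotchet tied to quaver (crotchet + quaver) = 12; demisemiquaver = 1.
Adding: 48 + 48 + 8 + 32 + 1 + 2 + 6 + 48 + 4 + 16 + 12 + 1 = 226.
226 ÷ 4 = 56.5 beats.

56.5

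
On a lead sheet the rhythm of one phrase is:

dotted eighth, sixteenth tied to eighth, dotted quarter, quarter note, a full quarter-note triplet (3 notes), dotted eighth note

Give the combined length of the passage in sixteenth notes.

27

Express everything in sixteenth notes: dotted eighth = 3; sixteenth tied to eighth (sixteenth + eighth) = 3; dotted quarter = 6; quarter note = 4; a full quarter-note triplet (3 notes) (three triplet quarters span one half) = 8; dotted eighth note = 3.
Adding: 3 + 3 + 6 + 4 + 8 + 3 = 27 sixteenth notes.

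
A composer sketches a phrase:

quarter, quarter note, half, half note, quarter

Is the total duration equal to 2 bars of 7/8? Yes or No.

One bar of 7/8 = 7 eighth notes, so 2 bars = 14.
Express everything in eighth notes: quarter = 2; quarter note = 2; half = 4; half note = 4; quarter = 2.
Adding: 2 + 2 + 4 + 4 + 2 = 14.
14 equals 14, so the answer is Yes.

Yes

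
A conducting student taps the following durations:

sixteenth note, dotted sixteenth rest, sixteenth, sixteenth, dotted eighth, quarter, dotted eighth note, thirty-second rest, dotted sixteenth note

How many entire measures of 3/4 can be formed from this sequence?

One bar of 3/4 = 24 thirty-second notes.
Convert each value to thirty-second notes: sixteenth note = 2; dotted sixteenth rest = 3; sixteenth = 2; sixteenth = 2; dotted eighth = 6; quarter = 8; dotted eighth note = 6; thirty-second rest = 1; dotted sixteenth note = 3.
Altogether 2 + 3 + 2 + 2 + 6 + 8 + 6 + 1 + 3 = 33.
33 ÷ 24 = 1 complete bar with 9 left over.

1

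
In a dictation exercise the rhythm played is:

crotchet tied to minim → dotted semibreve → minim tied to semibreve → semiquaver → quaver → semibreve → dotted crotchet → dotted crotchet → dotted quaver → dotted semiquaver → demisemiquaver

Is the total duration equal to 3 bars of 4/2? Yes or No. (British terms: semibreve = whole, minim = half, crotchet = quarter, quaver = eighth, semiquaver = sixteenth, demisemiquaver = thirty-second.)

One bar of 4/2 = 64 thirty-second notes, so 3 bars = 192.
In thirty-second notes: crotchet tied to minim (crotchet + minim) = 24; dotted semibreve = 48; minim tied to semibreve (minim + semibreve) = 48; semiquaver = 2; quaver = 4; semibreve = 32; dotted crotchet = 12; dotted crotchet = 12; dotted quaver = 6; dotted semiquaver = 3; demisemiquaver = 1.
Total: 24 + 48 + 48 + 2 + 4 + 32 + 12 + 12 + 6 + 3 + 1 = 192.
192 equals 192, so the answer is Yes.

Yes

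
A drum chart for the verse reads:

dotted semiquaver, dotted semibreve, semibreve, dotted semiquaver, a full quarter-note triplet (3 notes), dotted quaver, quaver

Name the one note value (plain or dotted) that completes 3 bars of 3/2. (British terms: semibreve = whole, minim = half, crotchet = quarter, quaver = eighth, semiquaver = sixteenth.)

whole note

3 bars of 3/2 = 144 thirty-second notes.
Working in thirty-second notes: dotted semiquaver = 3; dotted semibreve = 48; semibreve = 32; dotted semiquaver = 3; a full quarter-note triplet (3 notes) (three triplet quarters span one half) = 16; dotted quaver = 6; quaver = 4.
Sum: 3 + 48 + 32 + 3 + 16 + 6 + 4 = 112.
Remaining: 144 − 112 = 32 thirty-second notes, which is a whole note.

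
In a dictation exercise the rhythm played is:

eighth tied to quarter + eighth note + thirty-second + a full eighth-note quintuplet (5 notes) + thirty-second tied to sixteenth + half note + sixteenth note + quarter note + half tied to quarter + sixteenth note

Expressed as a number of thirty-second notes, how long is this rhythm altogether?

Convert each value to thirty-second notes: eighth tied to quarter (eighth + quarter) = 12; eighth note = 4; thirty-second = 1; a full eighth-note quintuplet (5 notes) (five quintuplet eighths span one half) = 16; thirty-second tied to sixteenth (thirty-second + sixteenth) = 3; half note = 16; sixteenth note = 2; quarter note = 8; half tied to quarter (half + quarter) = 24; sixteenth note = 2.
Altogether 12 + 4 + 1 + 16 + 3 + 16 + 2 + 8 + 24 + 2 = 88 thirty-second notes.

88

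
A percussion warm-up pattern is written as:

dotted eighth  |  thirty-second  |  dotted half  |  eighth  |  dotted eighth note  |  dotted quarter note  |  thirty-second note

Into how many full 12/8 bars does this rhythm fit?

1

One bar of 12/8 = 48 thirty-second notes.
Express everything in thirty-second notes: dotted eighth = 6; thirty-second = 1; dotted half = 24; eighth = 4; dotted eighth note = 6; dotted quarter note = 12; thirty-second note = 1.
Sum: 6 + 1 + 24 + 4 + 6 + 12 + 1 = 54.
54 ÷ 48 = 1 complete bar with 6 left over.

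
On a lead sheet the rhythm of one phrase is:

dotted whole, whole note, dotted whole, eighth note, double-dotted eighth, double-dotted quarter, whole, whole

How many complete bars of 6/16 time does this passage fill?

One bar of 6/16 = 12 thirty-second notes.
Each duration in thirty-second notes: dotted whole = 48; whole note = 32; dotted whole = 48; eighth note = 4; double-dotted eighth = 7; double-dotted quarter = 14; whole = 32; whole = 32.
Adding: 48 + 32 + 48 + 4 + 7 + 14 + 32 + 32 = 217.
217 ÷ 12 = 18 complete bars with 1 left over.

18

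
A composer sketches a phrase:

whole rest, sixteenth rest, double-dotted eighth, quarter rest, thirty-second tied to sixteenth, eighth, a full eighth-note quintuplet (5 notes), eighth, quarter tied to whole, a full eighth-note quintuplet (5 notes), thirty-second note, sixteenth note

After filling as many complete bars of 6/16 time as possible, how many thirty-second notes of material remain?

One bar of 6/16 = 12 thirty-second notes.
Convert each value to thirty-second notes: whole rest = 32; sixteenth rest = 2; double-dotted eighth = 7; quarter rest = 8; thirty-second tied to sixteenth (thirty-second + sixteenth) = 3; eighth = 4; a full eighth-note quintuplet (5 notes) (five quintuplet eighths span one half) = 16; eighth = 4; quarter tied to whole (quarter + whole) = 40; a full eighth-note quintuplet (5 notes) (five quintuplet eighths span one half) = 16; thirty-second note = 1; sixteenth note = 2.
Adding: 32 + 2 + 7 + 8 + 3 + 4 + 16 + 4 + 40 + 16 + 1 + 2 = 135.
135 ÷ 12 = 11 complete bars with 3 thirty-second notes remaining.

3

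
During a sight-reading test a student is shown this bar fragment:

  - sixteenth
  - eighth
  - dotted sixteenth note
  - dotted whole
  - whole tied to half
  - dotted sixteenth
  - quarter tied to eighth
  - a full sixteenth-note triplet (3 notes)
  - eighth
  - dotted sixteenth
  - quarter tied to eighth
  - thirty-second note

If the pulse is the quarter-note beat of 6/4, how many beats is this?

18

One quarter-note beat = 8 thirty-second notes.
Express everything in thirty-second notes: sixteenth = 2; eighth = 4; dotted sixteenth note = 3; dotted whole = 48; whole tied to half (whole + half) = 48; dotted sixteenth = 3; quarter tied to eighth (quarter + eighth) = 12; a full sixteenth-note triplet (3 notes) (three triplet sixteenths span one eighth) = 4; eighth = 4; dotted sixteenth = 3; quarter tied to eighth (quarter + eighth) = 12; thirty-second note = 1.
Adding: 2 + 4 + 3 + 48 + 48 + 3 + 12 + 4 + 4 + 3 + 12 + 1 = 144.
144 ÷ 8 = 18 beats.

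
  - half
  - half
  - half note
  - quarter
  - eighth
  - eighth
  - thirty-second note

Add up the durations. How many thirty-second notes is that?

65

In thirty-second notes: half = 16; half = 16; half note = 16; quarter = 8; eighth = 4; eighth = 4; thirty-second note = 1.
Altogether 16 + 16 + 16 + 8 + 4 + 4 + 1 = 65 thirty-second notes.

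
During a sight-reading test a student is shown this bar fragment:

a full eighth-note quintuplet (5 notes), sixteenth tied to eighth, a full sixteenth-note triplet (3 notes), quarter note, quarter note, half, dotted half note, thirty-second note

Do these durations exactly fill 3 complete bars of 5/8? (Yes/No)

One bar of 5/8 = 20 thirty-second notes, so 3 bars = 60.
Express everything in thirty-second notes: a full eighth-note quintuplet (5 notes) (five quintuplet eighths span one half) = 16; sixteenth tied to eighth (sixteenth + eighth) = 6; a full sixteenth-note triplet (3 notes) (three triplet sixteenths span one eighth) = 4; quarter note = 8; quarter note = 8; half = 16; dotted half note = 24; thirty-second note = 1.
Total: 16 + 6 + 4 + 8 + 8 + 16 + 24 + 1 = 83.
83 exceeds 60, so the answer is No.

No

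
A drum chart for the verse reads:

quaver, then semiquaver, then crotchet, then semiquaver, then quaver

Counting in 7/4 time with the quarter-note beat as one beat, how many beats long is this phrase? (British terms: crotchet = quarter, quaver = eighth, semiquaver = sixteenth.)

2.5

One quarter-note beat = 4 sixteenth notes.
Working in sixteenth notes: quaver = 2; semiquaver = 1; crotchet = 4; semiquaver = 1; quaver = 2.
Adding: 2 + 1 + 4 + 1 + 2 = 10.
10 ÷ 4 = 2.5 beats.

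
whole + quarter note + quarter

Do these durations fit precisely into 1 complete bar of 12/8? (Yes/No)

Yes

One bar of 12/8 = 6 quarter notes.
Express everything in quarter notes: whole = 4; quarter note = 1; quarter = 1.
Sum: 4 + 1 + 1 = 6.
6 equals 6, so the answer is Yes.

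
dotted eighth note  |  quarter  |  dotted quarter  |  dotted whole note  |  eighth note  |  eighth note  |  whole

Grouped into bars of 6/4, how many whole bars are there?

One bar of 6/4 = 24 sixteenth notes.
Convert each value to sixteenth notes: dotted eighth note = 3; quarter = 4; dotted quarter = 6; dotted whole note = 24; eighth note = 2; eighth note = 2; whole = 16.
Sum: 3 + 4 + 6 + 24 + 2 + 2 + 16 = 57.
57 ÷ 24 = 2 complete bars with 9 left over.

2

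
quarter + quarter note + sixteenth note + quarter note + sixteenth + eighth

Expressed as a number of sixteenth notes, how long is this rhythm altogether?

16

Convert each value to sixteenth notes: quarter = 4; quarter note = 4; sixteenth note = 1; quarter note = 4; sixteenth = 1; eighth = 2.
Adding: 4 + 4 + 1 + 4 + 1 + 2 = 16 sixteenth notes.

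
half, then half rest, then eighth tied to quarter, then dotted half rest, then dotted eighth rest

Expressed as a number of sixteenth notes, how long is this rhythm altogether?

37

Each duration in sixteenth notes: half = 8; half rest = 8; eighth tied to quarter (eighth + quarter) = 6; dotted half rest = 12; dotted eighth rest = 3.
Altogether 8 + 8 + 6 + 12 + 3 = 37 sixteenth notes.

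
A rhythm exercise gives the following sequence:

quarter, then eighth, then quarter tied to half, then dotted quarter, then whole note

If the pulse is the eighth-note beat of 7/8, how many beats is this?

20

One eighth-note beat = 2 sixteenth notes.
Express everything in sixteenth notes: quarter = 4; eighth = 2; quarter tied to half (quarter + half) = 12; dotted quarter = 6; whole note = 16.
Adding: 4 + 2 + 12 + 6 + 16 = 40.
40 ÷ 2 = 20 beats.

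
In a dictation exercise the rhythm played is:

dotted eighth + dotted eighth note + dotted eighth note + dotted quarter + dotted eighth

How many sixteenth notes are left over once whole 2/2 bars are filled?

2

One bar of 2/2 = 16 sixteenth notes.
Convert each value to sixteenth notes: dotted eighth = 3; dotted eighth note = 3; dotted eighth note = 3; dotted quarter = 6; dotted eighth = 3.
Total: 3 + 3 + 3 + 6 + 3 = 18.
18 ÷ 16 = 1 complete bar with 2 sixteenth notes remaining.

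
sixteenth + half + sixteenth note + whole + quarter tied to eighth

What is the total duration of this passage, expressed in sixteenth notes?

Express everything in sixteenth notes: sixteenth = 1; half = 8; sixteenth note = 1; whole = 16; quarter tied to eighth (quarter + eighth) = 6.
Altogether 1 + 8 + 1 + 16 + 6 = 32 sixteenth notes.

32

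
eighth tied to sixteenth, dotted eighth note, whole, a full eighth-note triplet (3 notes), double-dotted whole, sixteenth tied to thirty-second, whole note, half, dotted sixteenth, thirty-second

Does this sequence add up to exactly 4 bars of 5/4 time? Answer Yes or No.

No

One bar of 5/4 = 40 thirty-second notes, so 4 bars = 160.
Convert each value to thirty-second notes: eighth tied to sixteenth (eighth + sixteenth) = 6; dotted eighth note = 6; whole = 32; a full eighth-note triplet (3 notes) (three triplet eighths span one quarter) = 8; double-dotted whole = 56; sixteenth tied to thirty-second (sixteenth + thirty-second) = 3; whole note = 32; half = 16; dotted sixteenth = 3; thirty-second = 1.
Sum: 6 + 6 + 32 + 8 + 56 + 3 + 32 + 16 + 3 + 1 = 163.
163 exceeds 160, so the answer is No.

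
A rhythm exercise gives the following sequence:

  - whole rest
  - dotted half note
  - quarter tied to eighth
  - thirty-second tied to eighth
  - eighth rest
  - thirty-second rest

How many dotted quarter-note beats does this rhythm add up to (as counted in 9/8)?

One dotted quarter-note beat = 12 thirty-second notes.
Each duration in thirty-second notes: whole rest = 32; dotted half note = 24; quarter tied to eighth (quarter + eighth) = 12; thirty-second tied to eighth (thirty-second + eighth) = 5; eighth rest = 4; thirty-second rest = 1.
Altogether 32 + 24 + 12 + 5 + 4 + 1 = 78.
78 ÷ 12 = 6.5 beats.

6.5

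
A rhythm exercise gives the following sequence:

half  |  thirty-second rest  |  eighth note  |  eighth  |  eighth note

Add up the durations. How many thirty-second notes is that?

Express everything in thirty-second notes: half = 16; thirty-second rest = 1; eighth note = 4; eighth = 4; eighth note = 4.
Altogether 16 + 1 + 4 + 4 + 4 = 29 thirty-second notes.

29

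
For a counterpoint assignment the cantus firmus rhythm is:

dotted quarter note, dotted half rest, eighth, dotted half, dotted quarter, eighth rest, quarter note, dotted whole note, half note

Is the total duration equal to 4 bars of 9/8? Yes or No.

No

One bar of 9/8 = 9 eighth notes, so 4 bars = 36.
Express everything in eighth notes: dotted quarter note = 3; dotted half rest = 6; eighth = 1; dotted half = 6; dotted quarter = 3; eighth rest = 1; quarter note = 2; dotted whole note = 12; half note = 4.
Total: 3 + 6 + 1 + 6 + 3 + 1 + 2 + 12 + 4 = 38.
38 exceeds 36, so the answer is No.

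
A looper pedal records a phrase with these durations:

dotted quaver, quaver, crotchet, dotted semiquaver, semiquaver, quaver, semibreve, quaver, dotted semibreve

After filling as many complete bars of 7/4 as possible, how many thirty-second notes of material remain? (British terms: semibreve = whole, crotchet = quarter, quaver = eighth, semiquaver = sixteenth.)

One bar of 7/4 = 56 thirty-second notes.
Express everything in thirty-second notes: dotted quaver = 6; quaver = 4; crotchet = 8; dotted semiquaver = 3; semiquaver = 2; quaver = 4; semibreve = 32; quaver = 4; dotted semibreve = 48.
Sum: 6 + 4 + 8 + 3 + 2 + 4 + 32 + 4 + 48 = 111.
111 ÷ 56 = 1 complete bar with 55 thirty-second notes remaining.

55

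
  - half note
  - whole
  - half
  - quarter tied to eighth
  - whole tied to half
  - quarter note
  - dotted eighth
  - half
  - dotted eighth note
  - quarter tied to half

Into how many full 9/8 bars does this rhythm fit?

One bar of 9/8 = 18 sixteenth notes.
Each duration in sixteenth notes: half note = 8; whole = 16; half = 8; quarter tied to eighth (quarter + eighth) = 6; whole tied to half (whole + half) = 24; quarter note = 4; dotted eighth = 3; half = 8; dotted eighth note = 3; quarter tied to half (quarter + half) = 12.
Total: 8 + 16 + 8 + 6 + 24 + 4 + 3 + 8 + 3 + 12 = 92.
92 ÷ 18 = 5 complete bars with 2 left over.

5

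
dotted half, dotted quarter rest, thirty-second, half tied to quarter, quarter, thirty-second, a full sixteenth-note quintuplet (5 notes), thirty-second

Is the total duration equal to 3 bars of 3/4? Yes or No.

One bar of 3/4 = 24 thirty-second notes, so 3 bars = 72.
Each duration in thirty-second notes: dotted half = 24; dotted quarter rest = 12; thirty-second = 1; half tied to quarter (half + quarter) = 24; quarter = 8; thirty-second = 1; a full sixteenth-note quintuplet (5 notes) (five quintuplet sixteenths span one quarter) = 8; thirty-second = 1.
Total: 24 + 12 + 1 + 24 + 8 + 1 + 8 + 1 = 79.
79 exceeds 72, so the answer is No.

No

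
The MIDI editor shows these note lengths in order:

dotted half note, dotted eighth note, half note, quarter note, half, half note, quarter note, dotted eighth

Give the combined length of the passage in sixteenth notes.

50

Express everything in sixteenth notes: dotted half note = 12; dotted eighth note = 3; half note = 8; quarter note = 4; half = 8; half note = 8; quarter note = 4; dotted eighth = 3.
Sum: 12 + 3 + 8 + 4 + 8 + 8 + 4 + 3 = 50 sixteenth notes.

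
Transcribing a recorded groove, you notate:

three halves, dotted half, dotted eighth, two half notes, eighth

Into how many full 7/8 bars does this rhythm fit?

4

One bar of 7/8 = 14 sixteenth notes.
Working in sixteenth notes: half = 8; half = 8; half = 8; dotted half = 12; dotted eighth = 3; half note = 8; half note = 8; eighth = 2.
Altogether 8 + 8 + 8 + 12 + 3 + 8 + 8 + 2 = 57.
57 ÷ 14 = 4 complete bars with 1 left over.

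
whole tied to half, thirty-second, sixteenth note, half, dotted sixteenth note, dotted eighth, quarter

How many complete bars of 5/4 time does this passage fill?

One bar of 5/4 = 40 thirty-second notes.
In thirty-second notes: whole tied to half (whole + half) = 48; thirty-second = 1; sixteenth note = 2; half = 16; dotted sixteenth note = 3; dotted eighth = 6; quarter = 8.
Sum: 48 + 1 + 2 + 16 + 3 + 6 + 8 = 84.
84 ÷ 40 = 2 complete bars with 4 left over.

2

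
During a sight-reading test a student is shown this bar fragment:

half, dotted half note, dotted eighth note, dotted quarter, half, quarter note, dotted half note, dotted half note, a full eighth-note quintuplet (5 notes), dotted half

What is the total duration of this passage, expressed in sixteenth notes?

In sixteenth notes: half = 8; dotted half note = 12; dotted eighth note = 3; dotted quarter = 6; half = 8; quarter note = 4; dotted half note = 12; dotted half note = 12; a full eighth-note quintuplet (5 notes) (five quintuplet eighths span one half) = 8; dotted half = 12.
Altogether 8 + 12 + 3 + 6 + 8 + 4 + 12 + 12 + 8 + 12 = 85 sixteenth notes.

85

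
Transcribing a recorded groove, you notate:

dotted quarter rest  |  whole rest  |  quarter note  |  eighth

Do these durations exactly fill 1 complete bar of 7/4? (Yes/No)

One bar of 7/4 = 14 eighth notes.
Express everything in eighth notes: dotted quarter rest = 3; whole rest = 8; quarter note = 2; eighth = 1.
Adding: 3 + 8 + 2 + 1 = 14.
14 equals 14, so the answer is Yes.

Yes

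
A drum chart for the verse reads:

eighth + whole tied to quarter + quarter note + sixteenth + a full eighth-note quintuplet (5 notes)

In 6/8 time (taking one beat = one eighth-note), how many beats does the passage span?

One eighth-note beat = 2 sixteenth notes.
Express everything in sixteenth notes: eighth = 2; whole tied to quarter (whole + quarter) = 20; quarter note = 4; sixteenth = 1; a full eighth-note quintuplet (5 notes) (five quintuplet eighths span one half) = 8.
Total: 2 + 20 + 4 + 1 + 8 = 35.
35 ÷ 2 = 17.5 beats.

17.5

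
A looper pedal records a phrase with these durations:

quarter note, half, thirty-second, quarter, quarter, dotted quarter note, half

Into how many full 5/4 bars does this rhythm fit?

One bar of 5/4 = 40 thirty-second notes.
Each duration in thirty-second notes: quarter note = 8; half = 16; thirty-second = 1; quarter = 8; quarter = 8; dotted quarter note = 12; half = 16.
Sum: 8 + 16 + 1 + 8 + 8 + 12 + 16 = 69.
69 ÷ 40 = 1 complete bar with 29 left over.

1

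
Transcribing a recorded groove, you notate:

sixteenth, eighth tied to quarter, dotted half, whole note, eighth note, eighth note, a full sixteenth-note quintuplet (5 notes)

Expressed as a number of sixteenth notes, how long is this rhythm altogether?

In sixteenth notes: sixteenth = 1; eighth tied to quarter (eighth + quarter) = 6; dotted half = 12; whole note = 16; eighth note = 2; eighth note = 2; a full sixteenth-note quintuplet (5 notes) (five quintuplet sixteenths span one quarter) = 4.
Adding: 1 + 6 + 12 + 16 + 2 + 2 + 4 = 43 sixteenth notes.

43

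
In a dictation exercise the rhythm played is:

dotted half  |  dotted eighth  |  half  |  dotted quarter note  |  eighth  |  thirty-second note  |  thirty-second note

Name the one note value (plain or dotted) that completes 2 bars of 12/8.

2 bars of 12/8 = 96 thirty-second notes.
Convert each value to thirty-second notes: dotted half = 24; dotted eighth = 6; half = 16; dotted quarter note = 12; eighth = 4; thirty-second note = 1; thirty-second note = 1.
Total: 24 + 6 + 16 + 12 + 4 + 1 + 1 = 64.
Remaining: 96 − 64 = 32 thirty-second notes, which is a whole note.

whole note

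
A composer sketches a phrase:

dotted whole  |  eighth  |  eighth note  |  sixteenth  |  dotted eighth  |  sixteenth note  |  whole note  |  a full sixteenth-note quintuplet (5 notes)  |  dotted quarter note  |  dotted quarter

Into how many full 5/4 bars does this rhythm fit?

3

One bar of 5/4 = 20 sixteenth notes.
In sixteenth notes: dotted whole = 24; eighth = 2; eighth note = 2; sixteenth = 1; dotted eighth = 3; sixteenth note = 1; whole note = 16; a full sixteenth-note quintuplet (5 notes) (five quintuplet sixteenths span one quarter) = 4; dotted quarter note = 6; dotted quarter = 6.
Total: 24 + 2 + 2 + 1 + 3 + 1 + 16 + 4 + 6 + 6 = 65.
65 ÷ 20 = 3 complete bars with 5 left over.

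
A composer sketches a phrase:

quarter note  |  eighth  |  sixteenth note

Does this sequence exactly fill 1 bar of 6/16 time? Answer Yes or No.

One bar of 6/16 = 6 sixteenth notes.
In sixteenth notes: quarter note = 4; eighth = 2; sixteenth note = 1.
Sum: 4 + 2 + 1 = 7.
7 exceeds 6, so the answer is No.

No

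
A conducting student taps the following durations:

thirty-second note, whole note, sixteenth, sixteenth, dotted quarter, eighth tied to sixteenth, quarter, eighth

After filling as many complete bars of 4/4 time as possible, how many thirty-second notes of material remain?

3

One bar of 4/4 = 32 thirty-second notes.
In thirty-second notes: thirty-second note = 1; whole note = 32; sixteenth = 2; sixteenth = 2; dotted quarter = 12; eighth tied to sixteenth (eighth + sixteenth) = 6; quarter = 8; eighth = 4.
Altogether 1 + 32 + 2 + 2 + 12 + 6 + 8 + 4 = 67.
67 ÷ 32 = 2 complete bars with 3 thirty-second notes remaining.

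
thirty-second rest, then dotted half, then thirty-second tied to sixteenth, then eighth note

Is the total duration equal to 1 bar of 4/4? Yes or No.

One bar of 4/4 = 32 thirty-second notes.
Express everything in thirty-second notes: thirty-second rest = 1; dotted half = 24; thirty-second tied to sixteenth (thirty-second + sixteenth) = 3; eighth note = 4.
Adding: 1 + 24 + 3 + 4 = 32.
32 equals 32, so the answer is Yes.

Yes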